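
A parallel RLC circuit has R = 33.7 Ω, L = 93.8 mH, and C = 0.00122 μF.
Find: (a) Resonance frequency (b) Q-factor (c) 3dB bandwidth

Step 1 — Resonance: ω₀ = 1/√(LC) = 1/√(0.0938·1.22e-09) = 9.348e+04 rad/s.
Step 2 — f₀ = ω₀/(2π) = 1.488e+04 Hz.
Step 3 — Parallel Q: Q = R/(ω₀L) = 33.7/(9.348e+04·0.0938) = 0.003843.
Step 4 — Bandwidth: Δω = ω₀/Q = 2.432e+07 rad/s; BW = Δω/(2π) = 3.871e+06 Hz.

(a) f₀ = 1.488e+04 Hz  (b) Q = 0.003843  (c) BW = 3.871e+06 Hz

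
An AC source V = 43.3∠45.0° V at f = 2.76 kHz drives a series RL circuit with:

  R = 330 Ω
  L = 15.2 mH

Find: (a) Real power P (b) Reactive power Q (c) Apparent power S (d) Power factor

Step 1 — Angular frequency: ω = 2π·f = 2π·2760 = 1.734e+04 rad/s.
Step 2 — Component impedances:
  R: Z = R = 330 Ω
  L: Z = jωL = j·1.734e+04·0.0152 = 0 + j263.6 Ω
Step 3 — Series combination: Z_total = R + L = 330 + j263.6 Ω = 422.4∠38.6° Ω.
Step 4 — Source phasor: V = 43.3∠45.0° V = 30.62 + j30.62 V.
Step 5 — Current: I = V / Z = 0.1019 + j0.0114 A = 0.1025∠6.4° A.
Step 6 — Complex power: S = V·I* = 3.468 + j2.771 VA.
Step 7 — Real power: P = Re(S) = 3.468 W.
Step 8 — Reactive power: Q = Im(S) = 2.771 VAR.
Step 9 — Apparent power: |S| = 4.439 VA.
Step 10 — Power factor: PF = P/|S| = 0.7813 (lagging).

(a) P = 3.468 W  (b) Q = 2.771 VAR  (c) S = 4.439 VA  (d) PF = 0.7813 (lagging)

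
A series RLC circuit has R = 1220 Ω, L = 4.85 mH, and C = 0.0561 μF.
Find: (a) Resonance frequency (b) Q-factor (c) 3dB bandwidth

Step 1 — Resonance condition Im(Z)=0 gives ω₀ = 1/√(LC).
Step 2 — ω₀ = 1/√(0.00485·5.61e-08) = 6.062e+04 rad/s.
Step 3 — f₀ = ω₀/(2π) = 9649 Hz.
Step 4 — Series Q: Q = ω₀L/R = 6.062e+04·0.00485/1220 = 0.241.
Step 5 — 3dB bandwidth: Δω = ω₀/Q = 2.515e+05 rad/s; BW = Δω/(2π) = 4.003e+04 Hz.

(a) f₀ = 9649 Hz  (b) Q = 0.241  (c) BW = 4.003e+04 Hz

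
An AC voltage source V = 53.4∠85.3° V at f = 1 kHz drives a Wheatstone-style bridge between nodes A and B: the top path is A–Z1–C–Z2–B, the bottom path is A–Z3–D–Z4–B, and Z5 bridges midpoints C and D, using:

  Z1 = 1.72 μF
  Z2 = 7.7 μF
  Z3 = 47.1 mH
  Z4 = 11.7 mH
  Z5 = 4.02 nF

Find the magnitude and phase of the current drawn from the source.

Step 1 — Angular frequency: ω = 2π·f = 2π·1000 = 6283 rad/s.
Step 2 — Component impedances:
  Z1: Z = 1/(jωC) = -j/(ω·C) = 0 - j92.53 Ω
  Z2: Z = 1/(jωC) = -j/(ω·C) = 0 - j20.67 Ω
  Z3: Z = jωL = j·6283·0.0471 = 0 + j295.9 Ω
  Z4: Z = jωL = j·6283·0.0117 = 0 + j73.51 Ω
  Z5: Z = 1/(jωC) = -j/(ω·C) = 0 - j3.959e+04 Ω
Step 3 — Bridge requires nodal analysis (the Z5 bridge couples midpoints C and D, so the two paths cannot be reduced to a simple series/parallel combination). Setting node B to ground and injecting 1 A at node A, the 3-node admittance system at A, C, D solves to V_A = Z_AB = 0 - j163.2 Ω = 163.2∠-90.0° Ω.
Step 4 — Source phasor: V = 53.4∠85.3° V = 4.376 + j53.22 V.
Step 5 — Ohm's law: I = V / Z_total = (4.376 + j53.22) / (0 - j163.2) = -0.3261 + j0.02681 A.
Step 6 — Convert to polar: |I| = 0.3272 A, ∠I = 175.3°.

I = 0.3272∠175.3° A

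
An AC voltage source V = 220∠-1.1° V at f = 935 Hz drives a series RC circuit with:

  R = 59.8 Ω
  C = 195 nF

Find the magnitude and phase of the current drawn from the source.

Step 1 — Angular frequency: ω = 2π·f = 2π·935 = 5875 rad/s.
Step 2 — Component impedances:
  R: Z = R = 59.8 Ω
  C: Z = 1/(jωC) = -j/(ω·C) = 0 - j872.9 Ω
Step 3 — Series combination: Z_total = R + C = 59.8 - j872.9 Ω = 875∠-86.1° Ω.
Step 4 — Source phasor: V = 220∠-1.1° V = 220 - j4.223 V.
Step 5 — Ohm's law: I = V / Z_total = (220 - j4.223) / (59.8 - j872.9) = 0.022 + j0.2505 A.
Step 6 — Convert to polar: |I| = 0.2514 A, ∠I = 85.0°.

I = 0.2514∠85.0° A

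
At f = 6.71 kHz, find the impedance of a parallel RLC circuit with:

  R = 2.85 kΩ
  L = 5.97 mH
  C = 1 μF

Step 1 — Angular frequency: ω = 2π·f = 2π·6710 = 4.216e+04 rad/s.
Step 2 — Component impedances:
  R: Z = R = 2850 Ω
  L: Z = jωL = j·4.216e+04·0.00597 = 0 + j251.7 Ω
  C: Z = 1/(jωC) = -j/(ω·C) = 0 - j23.72 Ω
Step 3 — Parallel combination: 1/Z_total = 1/R + 1/L + 1/C; Z_total = 0.2406 - j26.18 Ω = 26.19∠-89.5° Ω.

Z = 0.2406 - j26.18 Ω = 26.19∠-89.5° Ω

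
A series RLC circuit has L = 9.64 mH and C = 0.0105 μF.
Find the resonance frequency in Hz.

Step 1 — Resonance condition Im(Z)=0 gives ω₀ = 1/√(LC).
Step 2 — ω₀ = 1/√(0.00964·1.05e-08) = 9.94e+04 rad/s.
Step 3 — f₀ = ω₀/(2π) = 1.582e+04 Hz.

f₀ = 1.582e+04 Hz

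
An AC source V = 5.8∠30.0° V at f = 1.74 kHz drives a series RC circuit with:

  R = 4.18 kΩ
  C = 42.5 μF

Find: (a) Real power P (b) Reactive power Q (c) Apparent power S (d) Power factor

Step 1 — Angular frequency: ω = 2π·f = 2π·1740 = 1.093e+04 rad/s.
Step 2 — Component impedances:
  R: Z = R = 4180 Ω
  C: Z = 1/(jωC) = -j/(ω·C) = 0 - j2.152 Ω
Step 3 — Series combination: Z_total = R + C = 4180 - j2.152 Ω = 4180∠-0.0° Ω.
Step 4 — Source phasor: V = 5.8∠30.0° V = 5.023 + j2.9 V.
Step 5 — Current: I = V / Z = 0.001201 + j0.0006944 A = 0.001388∠30.0° A.
Step 6 — Complex power: S = V·I* = 0.008048 - j4.144e-06 VA.
Step 7 — Real power: P = Re(S) = 0.008048 W.
Step 8 — Reactive power: Q = Im(S) = -4.144e-06 VAR.
Step 9 — Apparent power: |S| = 0.008048 VA.
Step 10 — Power factor: PF = P/|S| = 1 (leading).

(a) P = 0.008048 W  (b) Q = -4.144e-06 VAR  (c) S = 0.008048 VA  (d) PF = 1 (leading)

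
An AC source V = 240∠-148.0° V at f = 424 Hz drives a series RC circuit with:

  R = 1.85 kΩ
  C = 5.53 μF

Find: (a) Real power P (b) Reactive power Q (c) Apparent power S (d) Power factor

Step 1 — Angular frequency: ω = 2π·f = 2π·424 = 2664 rad/s.
Step 2 — Component impedances:
  R: Z = R = 1850 Ω
  C: Z = 1/(jωC) = -j/(ω·C) = 0 - j67.88 Ω
Step 3 — Series combination: Z_total = R + C = 1850 - j67.88 Ω = 1851∠-2.1° Ω.
Step 4 — Source phasor: V = 240∠-148.0° V = -203.5 - j127.2 V.
Step 5 — Current: I = V / Z = -0.1074 - j0.07269 A = 0.1296∠-145.9° A.
Step 6 — Complex power: S = V·I* = 31.09 - j1.141 VA.
Step 7 — Real power: P = Re(S) = 31.09 W.
Step 8 — Reactive power: Q = Im(S) = -1.141 VAR.
Step 9 — Apparent power: |S| = 31.11 VA.
Step 10 — Power factor: PF = P/|S| = 0.9993 (leading).

(a) P = 31.09 W  (b) Q = -1.141 VAR  (c) S = 31.11 VA  (d) PF = 0.9993 (leading)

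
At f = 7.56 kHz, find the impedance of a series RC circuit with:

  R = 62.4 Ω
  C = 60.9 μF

Step 1 — Angular frequency: ω = 2π·f = 2π·7560 = 4.75e+04 rad/s.
Step 2 — Component impedances:
  R: Z = R = 62.4 Ω
  C: Z = 1/(jωC) = -j/(ω·C) = 0 - j0.3457 Ω
Step 3 — Series combination: Z_total = R + C = 62.4 - j0.3457 Ω = 62.4∠-0.3° Ω.

Z = 62.4 - j0.3457 Ω = 62.4∠-0.3° Ω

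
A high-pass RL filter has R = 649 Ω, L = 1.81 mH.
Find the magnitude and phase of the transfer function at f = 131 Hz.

Step 1 — Angular frequency: ω = 2π·131 = 823.1 rad/s.
Step 2 — Transfer function: H(jω) = jωL/(R + jωL).
Step 3 — Numerator jωL = j·1.49; denominator R + jωL = 649 + j1.49.
Step 4 — H = 5.269e-06 + j0.002296.
Step 5 — Magnitude: |H| = 0.002296 (-52.8 dB); phase: φ = 89.9°.

|H| = 0.002296 (-52.8 dB), φ = 89.9°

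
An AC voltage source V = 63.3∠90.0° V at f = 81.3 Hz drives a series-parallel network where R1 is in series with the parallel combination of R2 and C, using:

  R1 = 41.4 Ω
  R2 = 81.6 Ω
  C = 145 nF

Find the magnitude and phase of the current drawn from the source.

Step 1 — Angular frequency: ω = 2π·f = 2π·81.3 = 510.8 rad/s.
Step 2 — Component impedances:
  R1: Z = R = 41.4 Ω
  R2: Z = R = 81.6 Ω
  C: Z = 1/(jωC) = -j/(ω·C) = 0 - j1.35e+04 Ω
Step 3 — Parallel branch: R2 || C = 1/(1/R2 + 1/C) = 81.6 - j0.4932 Ω.
Step 4 — Series with R1: Z_total = R1 + (R2 || C) = 123 - j0.4932 Ω = 123∠-0.2° Ω.
Step 5 — Source phasor: V = 63.3∠90.0° V = 0 + j63.3 V.
Step 6 — Ohm's law: I = V / Z_total = (0 + j63.3) / (123 - j0.4932) = -0.002064 + j0.5146 A.
Step 7 — Convert to polar: |I| = 0.5146 A, ∠I = 90.2°.

I = 0.5146∠90.2° A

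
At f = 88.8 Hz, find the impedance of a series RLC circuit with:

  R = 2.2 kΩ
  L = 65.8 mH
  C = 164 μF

Step 1 — Angular frequency: ω = 2π·f = 2π·88.8 = 557.9 rad/s.
Step 2 — Component impedances:
  R: Z = R = 2200 Ω
  L: Z = jωL = j·557.9·0.0658 = 0 + j36.71 Ω
  C: Z = 1/(jωC) = -j/(ω·C) = 0 - j10.93 Ω
Step 3 — Series combination: Z_total = R + L + C = 2200 + j25.78 Ω = 2200∠0.7° Ω.

Z = 2200 + j25.78 Ω = 2200∠0.7° Ω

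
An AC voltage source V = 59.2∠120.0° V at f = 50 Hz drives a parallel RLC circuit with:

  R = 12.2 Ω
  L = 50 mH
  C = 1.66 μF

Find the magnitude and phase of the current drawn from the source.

Step 1 — Angular frequency: ω = 2π·f = 2π·50 = 314.2 rad/s.
Step 2 — Component impedances:
  R: Z = R = 12.2 Ω
  L: Z = jωL = j·314.2·0.05 = 0 + j15.71 Ω
  C: Z = 1/(jωC) = -j/(ω·C) = 0 - j1918 Ω
Step 3 — Parallel combination: 1/Z_total = 1/R + 1/L + 1/C; Z_total = 7.657 + j5.898 Ω = 9.665∠37.6° Ω.
Step 4 — Source phasor: V = 59.2∠120.0° V = -29.6 + j51.27 V.
Step 5 — Ohm's law: I = V / Z_total = (-29.6 + j51.27) / (7.657 + j5.898) = 0.8109 + j6.071 A.
Step 6 — Convert to polar: |I| = 6.125 A, ∠I = 82.4°.

I = 6.125∠82.4° A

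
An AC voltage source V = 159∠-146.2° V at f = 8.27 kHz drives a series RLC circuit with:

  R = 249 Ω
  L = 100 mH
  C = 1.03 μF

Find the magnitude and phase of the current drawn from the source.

Step 1 — Angular frequency: ω = 2π·f = 2π·8270 = 5.196e+04 rad/s.
Step 2 — Component impedances:
  R: Z = R = 249 Ω
  L: Z = jωL = j·5.196e+04·0.1 = 0 + j5196 Ω
  C: Z = 1/(jωC) = -j/(ω·C) = 0 - j18.68 Ω
Step 3 — Series combination: Z_total = R + L + C = 249 + j5178 Ω = 5183∠87.2° Ω.
Step 4 — Source phasor: V = 159∠-146.2° V = -132.1 - j88.45 V.
Step 5 — Ohm's law: I = V / Z_total = (-132.1 - j88.45) / (249 + j5178) = -0.01827 + j0.02464 A.
Step 6 — Convert to polar: |I| = 0.03067 A, ∠I = 126.6°.

I = 0.03067∠126.6° A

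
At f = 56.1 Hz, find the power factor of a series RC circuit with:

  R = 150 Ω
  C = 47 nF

Step 1 — Angular frequency: ω = 2π·f = 2π·56.1 = 352.5 rad/s.
Step 2 — Component impedances:
  R: Z = R = 150 Ω
  C: Z = 1/(jωC) = -j/(ω·C) = 0 - j6.036e+04 Ω
Step 3 — Series combination: Z_total = R + C = 150 - j6.036e+04 Ω = 6.036e+04∠-89.9° Ω.
Step 4 — Power factor: PF = cos(φ) = Re(Z)/|Z| = 150/6.036e+04 = 0.002485.
Step 5 — Type: Im(Z) = -6.036e+04 ⇒ leading (phase φ = -89.9°).

PF = 0.002485 (leading, φ = -89.9°)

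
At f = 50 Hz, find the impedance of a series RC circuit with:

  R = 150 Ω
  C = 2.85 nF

Step 1 — Angular frequency: ω = 2π·f = 2π·50 = 314.2 rad/s.
Step 2 — Component impedances:
  R: Z = R = 150 Ω
  C: Z = 1/(jωC) = -j/(ω·C) = 0 - j1.117e+06 Ω
Step 3 — Series combination: Z_total = R + C = 150 - j1.117e+06 Ω = 1.117e+06∠-90.0° Ω.

Z = 150 - j1.117e+06 Ω = 1.117e+06∠-90.0° Ω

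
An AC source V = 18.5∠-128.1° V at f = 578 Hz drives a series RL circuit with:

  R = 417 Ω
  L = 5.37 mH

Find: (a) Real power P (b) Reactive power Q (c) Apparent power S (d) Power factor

Step 1 — Angular frequency: ω = 2π·f = 2π·578 = 3632 rad/s.
Step 2 — Component impedances:
  R: Z = R = 417 Ω
  L: Z = jωL = j·3632·0.00537 = 0 + j19.5 Ω
Step 3 — Series combination: Z_total = R + L = 417 + j19.5 Ω = 417.5∠2.7° Ω.
Step 4 — Source phasor: V = 18.5∠-128.1° V = -11.42 - j14.56 V.
Step 5 — Current: I = V / Z = -0.02894 - j0.03356 A = 0.04432∠-130.8° A.
Step 6 — Complex power: S = V·I* = 0.819 + j0.0383 VA.
Step 7 — Real power: P = Re(S) = 0.819 W.
Step 8 — Reactive power: Q = Im(S) = 0.0383 VAR.
Step 9 — Apparent power: |S| = 0.8198 VA.
Step 10 — Power factor: PF = P/|S| = 0.9989 (lagging).

(a) P = 0.819 W  (b) Q = 0.0383 VAR  (c) S = 0.8198 VA  (d) PF = 0.9989 (lagging)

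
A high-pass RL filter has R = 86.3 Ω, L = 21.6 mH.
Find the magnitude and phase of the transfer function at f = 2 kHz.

Step 1 — Angular frequency: ω = 2π·2000 = 1.257e+04 rad/s.
Step 2 — Transfer function: H(jω) = jωL/(R + jωL).
Step 3 — Numerator jωL = j·271.4; denominator R + jωL = 86.3 + j271.4.
Step 4 — H = 0.9082 + j0.2888.
Step 5 — Magnitude: |H| = 0.953 (-0.4 dB); phase: φ = 17.6°.

|H| = 0.953 (-0.4 dB), φ = 17.6°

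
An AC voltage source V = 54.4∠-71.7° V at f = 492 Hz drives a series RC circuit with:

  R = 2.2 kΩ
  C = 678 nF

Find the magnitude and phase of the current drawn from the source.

Step 1 — Angular frequency: ω = 2π·f = 2π·492 = 3091 rad/s.
Step 2 — Component impedances:
  R: Z = R = 2200 Ω
  C: Z = 1/(jωC) = -j/(ω·C) = 0 - j477.1 Ω
Step 3 — Series combination: Z_total = R + C = 2200 - j477.1 Ω = 2251∠-12.2° Ω.
Step 4 — Source phasor: V = 54.4∠-71.7° V = 17.08 - j51.65 V.
Step 5 — Ohm's law: I = V / Z_total = (17.08 - j51.65) / (2200 - j477.1) = 0.01228 - j0.02081 A.
Step 6 — Convert to polar: |I| = 0.02417 A, ∠I = -59.5°.

I = 0.02417∠-59.5° A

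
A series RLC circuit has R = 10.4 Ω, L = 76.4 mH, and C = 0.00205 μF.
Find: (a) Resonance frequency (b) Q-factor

Step 1 — Resonance condition Im(Z)=0 gives ω₀ = 1/√(LC).
Step 2 — ω₀ = 1/√(0.0764·2.05e-09) = 7.991e+04 rad/s.
Step 3 — f₀ = ω₀/(2π) = 1.272e+04 Hz.
Step 4 — Series Q: Q = ω₀L/R = 7.991e+04·0.0764/10.4 = 587.

(a) f₀ = 1.272e+04 Hz  (b) Q = 587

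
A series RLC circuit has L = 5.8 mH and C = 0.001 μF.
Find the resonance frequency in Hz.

Step 1 — Resonance condition Im(Z)=0 gives ω₀ = 1/√(LC).
Step 2 — ω₀ = 1/√(0.0058·1e-09) = 4.152e+05 rad/s.
Step 3 — f₀ = ω₀/(2π) = 6.609e+04 Hz.

f₀ = 6.609e+04 Hz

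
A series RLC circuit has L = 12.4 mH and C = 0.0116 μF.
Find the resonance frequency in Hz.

Step 1 — Resonance condition Im(Z)=0 gives ω₀ = 1/√(LC).
Step 2 — ω₀ = 1/√(0.0124·1.16e-08) = 8.338e+04 rad/s.
Step 3 — f₀ = ω₀/(2π) = 1.327e+04 Hz.

f₀ = 1.327e+04 Hz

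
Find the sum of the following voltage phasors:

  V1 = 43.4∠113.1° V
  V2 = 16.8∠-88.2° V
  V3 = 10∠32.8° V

Step 1 — Convert each phasor to rectangular form:
  V1 = 43.4·(cos(113.1°) + j·sin(113.1°)) = -17.03 + j39.92 V
  V2 = 16.8·(cos(-88.2°) + j·sin(-88.2°)) = 0.5277 - j16.79 V
  V3 = 10·(cos(32.8°) + j·sin(32.8°)) = 8.406 + j5.417 V
Step 2 — Sum components: V_total = -8.094 + j28.55 V.
Step 3 — Convert to polar: |V_total| = 29.67 V, ∠V_total = 105.8°.

V_total = 29.67∠105.8° V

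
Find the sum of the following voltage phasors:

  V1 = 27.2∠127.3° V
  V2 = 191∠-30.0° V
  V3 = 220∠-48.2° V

Step 1 — Convert each phasor to rectangular form:
  V1 = 27.2·(cos(127.3°) + j·sin(127.3°)) = -16.48 + j21.64 V
  V2 = 191·(cos(-30.0°) + j·sin(-30.0°)) = 165.4 - j95.5 V
  V3 = 220·(cos(-48.2°) + j·sin(-48.2°)) = 146.6 - j164 V
Step 2 — Sum components: V_total = 295.6 - j237.9 V.
Step 3 — Convert to polar: |V_total| = 379.4 V, ∠V_total = -38.8°.

V_total = 379.4∠-38.8° V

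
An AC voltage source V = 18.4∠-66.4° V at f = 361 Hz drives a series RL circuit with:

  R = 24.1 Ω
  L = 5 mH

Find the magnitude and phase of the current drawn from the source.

Step 1 — Angular frequency: ω = 2π·f = 2π·361 = 2268 rad/s.
Step 2 — Component impedances:
  R: Z = R = 24.1 Ω
  L: Z = jωL = j·2268·0.005 = 0 + j11.34 Ω
Step 3 — Series combination: Z_total = R + L = 24.1 + j11.34 Ω = 26.64∠25.2° Ω.
Step 4 — Source phasor: V = 18.4∠-66.4° V = 7.366 - j16.86 V.
Step 5 — Ohm's law: I = V / Z_total = (7.366 - j16.86) / (24.1 + j11.34) = -0.0193 - j0.6905 A.
Step 6 — Convert to polar: |I| = 0.6908 A, ∠I = -91.6°.

I = 0.6908∠-91.6° A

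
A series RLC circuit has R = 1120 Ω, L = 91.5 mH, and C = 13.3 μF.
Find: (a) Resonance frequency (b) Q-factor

Step 1 — Resonance condition Im(Z)=0 gives ω₀ = 1/√(LC).
Step 2 — ω₀ = 1/√(0.0915·1.33e-05) = 906.5 rad/s.
Step 3 — f₀ = ω₀/(2π) = 144.3 Hz.
Step 4 — Series Q: Q = ω₀L/R = 906.5·0.0915/1120 = 0.07406.

(a) f₀ = 144.3 Hz  (b) Q = 0.07406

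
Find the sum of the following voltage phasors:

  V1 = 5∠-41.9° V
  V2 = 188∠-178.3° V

Step 1 — Convert each phasor to rectangular form:
  V1 = 5·(cos(-41.9°) + j·sin(-41.9°)) = 3.722 - j3.339 V
  V2 = 188·(cos(-178.3°) + j·sin(-178.3°)) = -187.9 - j5.577 V
Step 2 — Sum components: V_total = -184.2 - j8.916 V.
Step 3 — Convert to polar: |V_total| = 184.4 V, ∠V_total = -177.2°.

V_total = 184.4∠-177.2° V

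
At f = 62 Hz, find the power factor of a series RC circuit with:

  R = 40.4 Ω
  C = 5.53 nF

Step 1 — Angular frequency: ω = 2π·f = 2π·62 = 389.6 rad/s.
Step 2 — Component impedances:
  R: Z = R = 40.4 Ω
  C: Z = 1/(jωC) = -j/(ω·C) = 0 - j4.642e+05 Ω
Step 3 — Series combination: Z_total = R + C = 40.4 - j4.642e+05 Ω = 4.642e+05∠-90.0° Ω.
Step 4 — Power factor: PF = cos(φ) = Re(Z)/|Z| = 40.4/4.642e+05 = 8.703e-05.
Step 5 — Type: Im(Z) = -4.642e+05 ⇒ leading (phase φ = -90.0°).

PF = 8.703e-05 (leading, φ = -90.0°)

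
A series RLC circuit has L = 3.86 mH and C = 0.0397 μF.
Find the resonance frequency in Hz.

Step 1 — Resonance condition Im(Z)=0 gives ω₀ = 1/√(LC).
Step 2 — ω₀ = 1/√(0.00386·3.97e-08) = 8.078e+04 rad/s.
Step 3 — f₀ = ω₀/(2π) = 1.286e+04 Hz.

f₀ = 1.286e+04 Hz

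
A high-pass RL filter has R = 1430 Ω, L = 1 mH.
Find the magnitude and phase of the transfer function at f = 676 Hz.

Step 1 — Angular frequency: ω = 2π·676 = 4247 rad/s.
Step 2 — Transfer function: H(jω) = jωL/(R + jωL).
Step 3 — Numerator jωL = j·4.247; denominator R + jωL = 1430 + j4.247.
Step 4 — H = 8.822e-06 + j0.00297.
Step 5 — Magnitude: |H| = 0.00297 (-50.5 dB); phase: φ = 89.8°.

|H| = 0.00297 (-50.5 dB), φ = 89.8°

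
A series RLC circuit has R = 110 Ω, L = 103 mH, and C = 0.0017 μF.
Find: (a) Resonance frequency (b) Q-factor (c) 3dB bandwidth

Step 1 — Resonance condition Im(Z)=0 gives ω₀ = 1/√(LC).
Step 2 — ω₀ = 1/√(0.103·1.7e-09) = 7.557e+04 rad/s.
Step 3 — f₀ = ω₀/(2π) = 1.203e+04 Hz.
Step 4 — Series Q: Q = ω₀L/R = 7.557e+04·0.103/110 = 70.76.
Step 5 — 3dB bandwidth: Δω = ω₀/Q = 1068 rad/s; BW = Δω/(2π) = 170 Hz.

(a) f₀ = 1.203e+04 Hz  (b) Q = 70.76  (c) BW = 170 Hz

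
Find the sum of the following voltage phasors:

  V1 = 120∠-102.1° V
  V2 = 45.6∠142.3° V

Step 1 — Convert each phasor to rectangular form:
  V1 = 120·(cos(-102.1°) + j·sin(-102.1°)) = -25.15 - j117.3 V
  V2 = 45.6·(cos(142.3°) + j·sin(142.3°)) = -36.08 + j27.89 V
Step 2 — Sum components: V_total = -61.23 - j89.45 V.
Step 3 — Convert to polar: |V_total| = 108.4 V, ∠V_total = -124.4°.

V_total = 108.4∠-124.4° V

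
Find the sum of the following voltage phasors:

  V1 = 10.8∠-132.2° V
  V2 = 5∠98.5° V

Step 1 — Convert each phasor to rectangular form:
  V1 = 10.8·(cos(-132.2°) + j·sin(-132.2°)) = -7.255 - j8.001 V
  V2 = 5·(cos(98.5°) + j·sin(98.5°)) = -0.739 + j4.945 V
Step 2 — Sum components: V_total = -7.994 - j3.056 V.
Step 3 — Convert to polar: |V_total| = 8.558 V, ∠V_total = -159.1°.

V_total = 8.558∠-159.1° V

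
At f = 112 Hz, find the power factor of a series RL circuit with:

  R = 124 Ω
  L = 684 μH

Step 1 — Angular frequency: ω = 2π·f = 2π·112 = 703.7 rad/s.
Step 2 — Component impedances:
  R: Z = R = 124 Ω
  L: Z = jωL = j·703.7·0.000684 = 0 + j0.4813 Ω
Step 3 — Series combination: Z_total = R + L = 124 + j0.4813 Ω = 124∠0.2° Ω.
Step 4 — Power factor: PF = cos(φ) = Re(Z)/|Z| = 124/124 = 1.
Step 5 — Type: Im(Z) = 0.4813 ⇒ lagging (phase φ = 0.2°).

PF = 1 (lagging, φ = 0.2°)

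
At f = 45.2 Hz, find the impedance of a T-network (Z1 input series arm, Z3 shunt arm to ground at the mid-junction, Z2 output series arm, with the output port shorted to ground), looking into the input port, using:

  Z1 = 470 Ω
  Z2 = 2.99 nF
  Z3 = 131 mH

Step 1 — Angular frequency: ω = 2π·f = 2π·45.2 = 284 rad/s.
Step 2 — Component impedances:
  Z1: Z = R = 470 Ω
  Z2: Z = 1/(jωC) = -j/(ω·C) = 0 - j1.178e+06 Ω
  Z3: Z = jωL = j·284·0.131 = 0 + j37.2 Ω
Step 3 — With the output port shorted to ground, the output series arm Z2 runs from the junction to ground; the shunt arm Z3 also runs from the junction to ground. They appear in parallel: Z3 || Z2 = 0 + j37.21 Ω.
Step 4 — Series with input arm Z1: Z_in = Z1 + (Z3 || Z2) = 470 + j37.21 Ω = 471.5∠4.5° Ω.

Z = 470 + j37.21 Ω = 471.5∠4.5° Ω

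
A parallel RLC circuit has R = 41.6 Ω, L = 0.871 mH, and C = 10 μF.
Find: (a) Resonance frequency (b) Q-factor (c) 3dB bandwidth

Step 1 — Resonance: ω₀ = 1/√(LC) = 1/√(0.000871·1e-05) = 1.071e+04 rad/s.
Step 2 — f₀ = ω₀/(2π) = 1705 Hz.
Step 3 — Parallel Q: Q = R/(ω₀L) = 41.6/(1.071e+04·0.000871) = 4.457.
Step 4 — Bandwidth: Δω = ω₀/Q = 2404 rad/s; BW = Δω/(2π) = 382.6 Hz.

(a) f₀ = 1705 Hz  (b) Q = 4.457  (c) BW = 382.6 Hz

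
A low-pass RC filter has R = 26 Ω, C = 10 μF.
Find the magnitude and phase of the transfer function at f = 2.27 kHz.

Step 1 — Angular frequency: ω = 2π·2270 = 1.426e+04 rad/s.
Step 2 — Transfer function: H(jω) = 1/(1 + jωRC).
Step 3 — Denominator: 1 + jωRC = 1 + j·1.426e+04·26·1e-05 = 1 + j3.708.
Step 4 — H = 0.06779 - j0.2514.
Step 5 — Magnitude: |H| = 0.2604 (-11.7 dB); phase: φ = -74.9°.

|H| = 0.2604 (-11.7 dB), φ = -74.9°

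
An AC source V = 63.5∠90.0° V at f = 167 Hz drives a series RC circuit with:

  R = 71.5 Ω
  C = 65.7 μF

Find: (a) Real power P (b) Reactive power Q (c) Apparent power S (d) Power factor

Step 1 — Angular frequency: ω = 2π·f = 2π·167 = 1049 rad/s.
Step 2 — Component impedances:
  R: Z = R = 71.5 Ω
  C: Z = 1/(jωC) = -j/(ω·C) = 0 - j14.51 Ω
Step 3 — Series combination: Z_total = R + C = 71.5 - j14.51 Ω = 72.96∠-11.5° Ω.
Step 4 — Source phasor: V = 63.5∠90.0° V = 0 + j63.5 V.
Step 5 — Current: I = V / Z = -0.1731 + j0.853 A = 0.8704∠101.5° A.
Step 6 — Complex power: S = V·I* = 54.17 - j10.99 VA.
Step 7 — Real power: P = Re(S) = 54.17 W.
Step 8 — Reactive power: Q = Im(S) = -10.99 VAR.
Step 9 — Apparent power: |S| = 55.27 VA.
Step 10 — Power factor: PF = P/|S| = 0.98 (leading).

(a) P = 54.17 W  (b) Q = -10.99 VAR  (c) S = 55.27 VA  (d) PF = 0.98 (leading)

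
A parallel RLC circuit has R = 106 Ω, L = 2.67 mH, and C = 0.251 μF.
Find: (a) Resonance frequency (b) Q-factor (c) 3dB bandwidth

Step 1 — Resonance: ω₀ = 1/√(LC) = 1/√(0.00267·2.51e-07) = 3.863e+04 rad/s.
Step 2 — f₀ = ω₀/(2π) = 6148 Hz.
Step 3 — Parallel Q: Q = R/(ω₀L) = 106/(3.863e+04·0.00267) = 1.028.
Step 4 — Bandwidth: Δω = ω₀/Q = 3.759e+04 rad/s; BW = Δω/(2π) = 5982 Hz.

(a) f₀ = 6148 Hz  (b) Q = 1.028  (c) BW = 5982 Hz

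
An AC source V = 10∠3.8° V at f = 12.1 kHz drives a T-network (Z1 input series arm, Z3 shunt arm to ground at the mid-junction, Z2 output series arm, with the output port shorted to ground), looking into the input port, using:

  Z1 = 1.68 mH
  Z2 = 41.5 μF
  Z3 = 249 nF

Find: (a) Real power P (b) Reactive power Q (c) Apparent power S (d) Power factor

Step 1 — Angular frequency: ω = 2π·f = 2π·1.21e+04 = 7.603e+04 rad/s.
Step 2 — Component impedances:
  Z1: Z = jωL = j·7.603e+04·0.00168 = 0 + j127.7 Ω
  Z2: Z = 1/(jωC) = -j/(ω·C) = 0 - j0.3169 Ω
  Z3: Z = 1/(jωC) = -j/(ω·C) = 0 - j52.82 Ω
Step 3 — With the output port shorted to ground, the output series arm Z2 runs from the junction to ground; the shunt arm Z3 also runs from the junction to ground. They appear in parallel: Z3 || Z2 = 0 - j0.3151 Ω.
Step 4 — Series with input arm Z1: Z_in = Z1 + (Z3 || Z2) = 0 + j127.4 Ω = 127.4∠90.0° Ω.
Step 5 — Source phasor: V = 10∠3.8° V = 9.978 + j0.6627 V.
Step 6 — Current: I = V / Z = 0.005202 - j0.07831 A = 0.07849∠-86.2° A.
Step 7 — Complex power: S = V·I* = 0 + j0.7849 VA.
Step 8 — Real power: P = Re(S) = 0 W.
Step 9 — Reactive power: Q = Im(S) = 0.7849 VAR.
Step 10 — Apparent power: |S| = 0.7849 VA.
Step 11 — Power factor: PF = P/|S| = 0 (lagging).

(a) P = 0 W  (b) Q = 0.7849 VAR  (c) S = 0.7849 VA  (d) PF = 0 (lagging)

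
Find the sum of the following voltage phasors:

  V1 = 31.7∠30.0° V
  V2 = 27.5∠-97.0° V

Step 1 — Convert each phasor to rectangular form:
  V1 = 31.7·(cos(30.0°) + j·sin(30.0°)) = 27.45 + j15.85 V
  V2 = 27.5·(cos(-97.0°) + j·sin(-97.0°)) = -3.351 - j27.3 V
Step 2 — Sum components: V_total = 24.1 - j11.45 V.
Step 3 — Convert to polar: |V_total| = 26.68 V, ∠V_total = -25.4°.

V_total = 26.68∠-25.4° V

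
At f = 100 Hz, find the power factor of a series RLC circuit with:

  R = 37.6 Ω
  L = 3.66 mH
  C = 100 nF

Step 1 — Angular frequency: ω = 2π·f = 2π·100 = 628.3 rad/s.
Step 2 — Component impedances:
  R: Z = R = 37.6 Ω
  L: Z = jωL = j·628.3·0.00366 = 0 + j2.3 Ω
  C: Z = 1/(jωC) = -j/(ω·C) = 0 - j1.592e+04 Ω
Step 3 — Series combination: Z_total = R + L + C = 37.6 - j1.591e+04 Ω = 1.591e+04∠-89.9° Ω.
Step 4 — Power factor: PF = cos(φ) = Re(Z)/|Z| = 37.6/1.591e+04 = 0.002363.
Step 5 — Type: Im(Z) = -1.591e+04 ⇒ leading (phase φ = -89.9°).

PF = 0.002363 (leading, φ = -89.9°)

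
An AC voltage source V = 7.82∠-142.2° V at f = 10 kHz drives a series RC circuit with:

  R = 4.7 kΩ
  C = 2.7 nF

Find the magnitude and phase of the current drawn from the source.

Step 1 — Angular frequency: ω = 2π·f = 2π·1e+04 = 6.283e+04 rad/s.
Step 2 — Component impedances:
  R: Z = R = 4700 Ω
  C: Z = 1/(jωC) = -j/(ω·C) = 0 - j5895 Ω
Step 3 — Series combination: Z_total = R + C = 4700 - j5895 Ω = 7539∠-51.4° Ω.
Step 4 — Source phasor: V = 7.82∠-142.2° V = -6.179 - j4.793 V.
Step 5 — Ohm's law: I = V / Z_total = (-6.179 - j4.793) / (4700 - j5895) = -1.388e-05 - j0.001037 A.
Step 6 — Convert to polar: |I| = 0.001037 A, ∠I = -90.8°.

I = 0.001037∠-90.8° A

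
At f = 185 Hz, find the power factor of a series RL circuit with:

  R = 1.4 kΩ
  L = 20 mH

Step 1 — Angular frequency: ω = 2π·f = 2π·185 = 1162 rad/s.
Step 2 — Component impedances:
  R: Z = R = 1400 Ω
  L: Z = jωL = j·1162·0.02 = 0 + j23.25 Ω
Step 3 — Series combination: Z_total = R + L = 1400 + j23.25 Ω = 1400∠1.0° Ω.
Step 4 — Power factor: PF = cos(φ) = Re(Z)/|Z| = 1400/1400.2 = 0.9999.
Step 5 — Type: Im(Z) = 23.25 ⇒ lagging (phase φ = 1.0°).

PF = 0.9999 (lagging, φ = 1.0°)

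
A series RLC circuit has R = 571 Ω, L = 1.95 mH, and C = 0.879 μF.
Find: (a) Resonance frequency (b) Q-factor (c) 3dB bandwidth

Step 1 — Resonance: ω₀ = 1/√(LC) = 1/√(0.00195·8.79e-07) = 2.415e+04 rad/s.
Step 2 — f₀ = ω₀/(2π) = 3844 Hz.
Step 3 — Series Q: Q = ω₀L/R = 2.415e+04·0.00195/571 = 0.08249.
Step 4 — Bandwidth: Δω = ω₀/Q = 2.928e+05 rad/s; BW = Δω/(2π) = 4.66e+04 Hz.

(a) f₀ = 3844 Hz  (b) Q = 0.08249  (c) BW = 4.66e+04 Hz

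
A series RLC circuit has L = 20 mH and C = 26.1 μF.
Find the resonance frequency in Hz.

Step 1 — Resonance condition Im(Z)=0 gives ω₀ = 1/√(LC).
Step 2 — ω₀ = 1/√(0.02·2.61e-05) = 1384 rad/s.
Step 3 — f₀ = ω₀/(2π) = 220.3 Hz.

f₀ = 220.3 Hz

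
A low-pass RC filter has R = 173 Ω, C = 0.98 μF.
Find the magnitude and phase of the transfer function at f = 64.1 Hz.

Step 1 — Angular frequency: ω = 2π·64.1 = 402.8 rad/s.
Step 2 — Transfer function: H(jω) = 1/(1 + jωRC).
Step 3 — Denominator: 1 + jωRC = 1 + j·402.8·173·9.8e-07 = 1 + j0.06828.
Step 4 — H = 0.9954 - j0.06797.
Step 5 — Magnitude: |H| = 0.9977 (-0.0 dB); phase: φ = -3.9°.

|H| = 0.9977 (-0.0 dB), φ = -3.9°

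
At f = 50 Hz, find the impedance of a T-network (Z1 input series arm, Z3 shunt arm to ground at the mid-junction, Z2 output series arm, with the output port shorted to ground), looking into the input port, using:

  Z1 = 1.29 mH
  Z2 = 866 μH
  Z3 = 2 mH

Step 1 — Angular frequency: ω = 2π·f = 2π·50 = 314.2 rad/s.
Step 2 — Component impedances:
  Z1: Z = jωL = j·314.2·0.00129 = 0 + j0.4053 Ω
  Z2: Z = jωL = j·314.2·0.000866 = 0 + j0.2721 Ω
  Z3: Z = jωL = j·314.2·0.002 = 0 + j0.6283 Ω
Step 3 — With the output port shorted to ground, the output series arm Z2 runs from the junction to ground; the shunt arm Z3 also runs from the junction to ground. They appear in parallel: Z3 || Z2 = 0 + j0.1899 Ω.
Step 4 — Series with input arm Z1: Z_in = Z1 + (Z3 || Z2) = 0 + j0.5951 Ω = 0.5951∠90.0° Ω.

Z = 0 + j0.5951 Ω = 0.5951∠90.0° Ω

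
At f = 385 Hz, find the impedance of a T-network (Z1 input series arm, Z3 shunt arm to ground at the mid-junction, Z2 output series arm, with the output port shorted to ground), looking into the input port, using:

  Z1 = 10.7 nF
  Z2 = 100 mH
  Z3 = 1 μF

Step 1 — Angular frequency: ω = 2π·f = 2π·385 = 2419 rad/s.
Step 2 — Component impedances:
  Z1: Z = 1/(jωC) = -j/(ω·C) = 0 - j3.863e+04 Ω
  Z2: Z = jωL = j·2419·0.1 = 0 + j241.9 Ω
  Z3: Z = 1/(jωC) = -j/(ω·C) = 0 - j413.4 Ω
Step 3 — With the output port shorted to ground, the output series arm Z2 runs from the junction to ground; the shunt arm Z3 also runs from the junction to ground. They appear in parallel: Z3 || Z2 = 0 + j583.1 Ω.
Step 4 — Series with input arm Z1: Z_in = Z1 + (Z3 || Z2) = 0 - j3.805e+04 Ω = 3.805e+04∠-90.0° Ω.

Z = 0 - j3.805e+04 Ω = 3.805e+04∠-90.0° Ω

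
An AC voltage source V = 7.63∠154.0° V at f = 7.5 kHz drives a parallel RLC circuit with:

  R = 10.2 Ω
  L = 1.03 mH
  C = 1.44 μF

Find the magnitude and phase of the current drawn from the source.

Step 1 — Angular frequency: ω = 2π·f = 2π·7500 = 4.712e+04 rad/s.
Step 2 — Component impedances:
  R: Z = R = 10.2 Ω
  L: Z = jωL = j·4.712e+04·0.00103 = 0 + j48.54 Ω
  C: Z = 1/(jωC) = -j/(ω·C) = 0 - j14.74 Ω
Step 3 — Parallel combination: 1/Z_total = 1/R + 1/L + 1/C; Z_total = 8.277 - j3.99 Ω = 9.188∠-25.7° Ω.
Step 4 — Source phasor: V = 7.63∠154.0° V = -6.858 + j3.345 V.
Step 5 — Ohm's law: I = V / Z_total = (-6.858 + j3.345) / (8.277 - j3.99) = -0.8304 + j0.003848 A.
Step 6 — Convert to polar: |I| = 0.8304 A, ∠I = 179.7°.

I = 0.8304∠179.7° A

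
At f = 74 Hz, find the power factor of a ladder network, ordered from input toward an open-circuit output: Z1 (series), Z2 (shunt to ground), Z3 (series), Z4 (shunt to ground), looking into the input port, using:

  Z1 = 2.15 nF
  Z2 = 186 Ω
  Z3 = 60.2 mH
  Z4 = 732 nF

Step 1 — Angular frequency: ω = 2π·f = 2π·74 = 465 rad/s.
Step 2 — Component impedances:
  Z1: Z = 1/(jωC) = -j/(ω·C) = 0 - j1e+06 Ω
  Z2: Z = R = 186 Ω
  Z3: Z = jωL = j·465·0.0602 = 0 + j27.99 Ω
  Z4: Z = 1/(jωC) = -j/(ω·C) = 0 - j2938 Ω
Step 3 — Ladder network (open output): work backward from the far end, alternating series and parallel combinations. Z_in = 185.2 - j1e+06 Ω = 1e+06∠-90.0° Ω.
Step 4 — Power factor: PF = cos(φ) = Re(Z)/|Z| = 185.2/1e+06 = 0.0001852.
Step 5 — Type: Im(Z) = -1e+06 ⇒ leading (phase φ = -90.0°).

PF = 0.0001852 (leading, φ = -90.0°)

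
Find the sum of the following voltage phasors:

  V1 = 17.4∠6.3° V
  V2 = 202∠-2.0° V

Step 1 — Convert each phasor to rectangular form:
  V1 = 17.4·(cos(6.3°) + j·sin(6.3°)) = 17.29 + j1.909 V
  V2 = 202·(cos(-2.0°) + j·sin(-2.0°)) = 201.9 - j7.05 V
Step 2 — Sum components: V_total = 219.2 - j5.14 V.
Step 3 — Convert to polar: |V_total| = 219.2 V, ∠V_total = -1.3°.

V_total = 219.2∠-1.3° V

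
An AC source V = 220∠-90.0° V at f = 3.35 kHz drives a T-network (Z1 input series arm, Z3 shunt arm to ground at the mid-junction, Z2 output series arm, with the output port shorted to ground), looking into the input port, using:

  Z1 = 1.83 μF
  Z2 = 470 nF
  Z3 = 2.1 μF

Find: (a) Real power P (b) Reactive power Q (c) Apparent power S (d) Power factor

Step 1 — Angular frequency: ω = 2π·f = 2π·3350 = 2.105e+04 rad/s.
Step 2 — Component impedances:
  Z1: Z = 1/(jωC) = -j/(ω·C) = 0 - j25.96 Ω
  Z2: Z = 1/(jωC) = -j/(ω·C) = 0 - j101.1 Ω
  Z3: Z = 1/(jωC) = -j/(ω·C) = 0 - j22.62 Ω
Step 3 — With the output port shorted to ground, the output series arm Z2 runs from the junction to ground; the shunt arm Z3 also runs from the junction to ground. They appear in parallel: Z3 || Z2 = 0 - j18.49 Ω.
Step 4 — Series with input arm Z1: Z_in = Z1 + (Z3 || Z2) = 0 - j44.45 Ω = 44.45∠-90.0° Ω.
Step 5 — Source phasor: V = 220∠-90.0° V = 0 - j220 V.
Step 6 — Current: I = V / Z = 4.95 A = 4.95∠0.0° A.
Step 7 — Complex power: S = V·I* = 0 - j1089 VA.
Step 8 — Real power: P = Re(S) = 0 W.
Step 9 — Reactive power: Q = Im(S) = -1089 VAR.
Step 10 — Apparent power: |S| = 1089 VA.
Step 11 — Power factor: PF = P/|S| = 0 (leading).

(a) P = 0 W  (b) Q = -1089 VAR  (c) S = 1089 VA  (d) PF = 0 (leading)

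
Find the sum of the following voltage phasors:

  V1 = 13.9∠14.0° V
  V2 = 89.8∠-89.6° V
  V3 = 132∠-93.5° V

Step 1 — Convert each phasor to rectangular form:
  V1 = 13.9·(cos(14.0°) + j·sin(14.0°)) = 13.49 + j3.363 V
  V2 = 89.8·(cos(-89.6°) + j·sin(-89.6°)) = 0.6269 - j89.8 V
  V3 = 132·(cos(-93.5°) + j·sin(-93.5°)) = -8.058 - j131.8 V
Step 2 — Sum components: V_total = 6.056 - j218.2 V.
Step 3 — Convert to polar: |V_total| = 218.3 V, ∠V_total = -88.4°.

V_total = 218.3∠-88.4° V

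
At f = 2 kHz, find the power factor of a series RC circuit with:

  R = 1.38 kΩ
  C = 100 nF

Step 1 — Angular frequency: ω = 2π·f = 2π·2000 = 1.257e+04 rad/s.
Step 2 — Component impedances:
  R: Z = R = 1380 Ω
  C: Z = 1/(jωC) = -j/(ω·C) = 0 - j795.8 Ω
Step 3 — Series combination: Z_total = R + C = 1380 - j795.8 Ω = 1593∠-30.0° Ω.
Step 4 — Power factor: PF = cos(φ) = Re(Z)/|Z| = 1380/1593 = 0.8663.
Step 5 — Type: Im(Z) = -795.8 ⇒ leading (phase φ = -30.0°).

PF = 0.8663 (leading, φ = -30.0°)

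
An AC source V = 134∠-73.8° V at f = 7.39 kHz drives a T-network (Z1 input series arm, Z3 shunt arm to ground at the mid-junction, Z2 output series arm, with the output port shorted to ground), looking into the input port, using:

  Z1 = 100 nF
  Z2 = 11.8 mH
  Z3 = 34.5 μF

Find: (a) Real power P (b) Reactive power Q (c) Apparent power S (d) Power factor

Step 1 — Angular frequency: ω = 2π·f = 2π·7390 = 4.643e+04 rad/s.
Step 2 — Component impedances:
  Z1: Z = 1/(jωC) = -j/(ω·C) = 0 - j215.4 Ω
  Z2: Z = jωL = j·4.643e+04·0.0118 = 0 + j547.9 Ω
  Z3: Z = 1/(jωC) = -j/(ω·C) = 0 - j0.6242 Ω
Step 3 — With the output port shorted to ground, the output series arm Z2 runs from the junction to ground; the shunt arm Z3 also runs from the junction to ground. They appear in parallel: Z3 || Z2 = 0 - j0.625 Ω.
Step 4 — Series with input arm Z1: Z_in = Z1 + (Z3 || Z2) = 0 - j216 Ω = 216∠-90.0° Ω.
Step 5 — Source phasor: V = 134∠-73.8° V = 37.38 - j128.7 V.
Step 6 — Current: I = V / Z = 0.5958 + j0.1731 A = 0.6204∠16.2° A.
Step 7 — Complex power: S = V·I* = 0 - j83.13 VA.
Step 8 — Real power: P = Re(S) = 0 W.
Step 9 — Reactive power: Q = Im(S) = -83.13 VAR.
Step 10 — Apparent power: |S| = 83.13 VA.
Step 11 — Power factor: PF = P/|S| = 0 (leading).

(a) P = 0 W  (b) Q = -83.13 VAR  (c) S = 83.13 VA  (d) PF = 0 (leading)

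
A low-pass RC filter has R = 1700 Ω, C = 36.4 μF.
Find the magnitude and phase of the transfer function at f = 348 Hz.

Step 1 — Angular frequency: ω = 2π·348 = 2187 rad/s.
Step 2 — Transfer function: H(jω) = 1/(1 + jωRC).
Step 3 — Denominator: 1 + jωRC = 1 + j·2187·1700·3.64e-05 = 1 + j135.3.
Step 4 — H = 5.462e-05 - j0.00739.
Step 5 — Magnitude: |H| = 0.007391 (-42.6 dB); phase: φ = -89.6°.

|H| = 0.007391 (-42.6 dB), φ = -89.6°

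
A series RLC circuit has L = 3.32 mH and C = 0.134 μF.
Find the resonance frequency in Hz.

Step 1 — Resonance condition Im(Z)=0 gives ω₀ = 1/√(LC).
Step 2 — ω₀ = 1/√(0.00332·1.34e-07) = 4.741e+04 rad/s.
Step 3 — f₀ = ω₀/(2π) = 7546 Hz.

f₀ = 7546 Hz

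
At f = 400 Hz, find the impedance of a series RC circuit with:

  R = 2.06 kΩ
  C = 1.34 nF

Step 1 — Angular frequency: ω = 2π·f = 2π·400 = 2513 rad/s.
Step 2 — Component impedances:
  R: Z = R = 2060 Ω
  C: Z = 1/(jωC) = -j/(ω·C) = 0 - j2.969e+05 Ω
Step 3 — Series combination: Z_total = R + C = 2060 - j2.969e+05 Ω = 2.969e+05∠-89.6° Ω.

Z = 2060 - j2.969e+05 Ω = 2.969e+05∠-89.6° Ω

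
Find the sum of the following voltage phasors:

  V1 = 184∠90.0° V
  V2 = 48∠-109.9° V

Step 1 — Convert each phasor to rectangular form:
  V1 = 184·(cos(90.0°) + j·sin(90.0°)) = 0 + j184 V
  V2 = 48·(cos(-109.9°) + j·sin(-109.9°)) = -16.34 - j45.13 V
Step 2 — Sum components: V_total = -16.34 + j138.9 V.
Step 3 — Convert to polar: |V_total| = 139.8 V, ∠V_total = 96.7°.

V_total = 139.8∠96.7° V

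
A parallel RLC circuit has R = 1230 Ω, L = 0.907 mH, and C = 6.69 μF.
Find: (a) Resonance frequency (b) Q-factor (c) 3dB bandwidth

Step 1 — Resonance: ω₀ = 1/√(LC) = 1/√(0.000907·6.69e-06) = 1.284e+04 rad/s.
Step 2 — f₀ = ω₀/(2π) = 2043 Hz.
Step 3 — Parallel Q: Q = R/(ω₀L) = 1230/(1.284e+04·0.000907) = 105.6.
Step 4 — Bandwidth: Δω = ω₀/Q = 121.5 rad/s; BW = Δω/(2π) = 19.34 Hz.

(a) f₀ = 2043 Hz  (b) Q = 105.6  (c) BW = 19.34 Hz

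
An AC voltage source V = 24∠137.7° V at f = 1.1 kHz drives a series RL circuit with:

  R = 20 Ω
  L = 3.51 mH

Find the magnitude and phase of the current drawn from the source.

Step 1 — Angular frequency: ω = 2π·f = 2π·1100 = 6912 rad/s.
Step 2 — Component impedances:
  R: Z = R = 20 Ω
  L: Z = jωL = j·6912·0.00351 = 0 + j24.26 Ω
Step 3 — Series combination: Z_total = R + L = 20 + j24.26 Ω = 31.44∠50.5° Ω.
Step 4 — Source phasor: V = 24∠137.7° V = -17.75 + j16.15 V.
Step 5 — Ohm's law: I = V / Z_total = (-17.75 + j16.15) / (20 + j24.26) = 0.03725 + j0.7624 A.
Step 6 — Convert to polar: |I| = 0.7633 A, ∠I = 87.2°.

I = 0.7633∠87.2° A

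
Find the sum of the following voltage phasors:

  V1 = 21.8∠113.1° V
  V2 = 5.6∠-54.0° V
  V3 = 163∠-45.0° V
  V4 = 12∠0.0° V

Step 1 — Convert each phasor to rectangular form:
  V1 = 21.8·(cos(113.1°) + j·sin(113.1°)) = -8.553 + j20.05 V
  V2 = 5.6·(cos(-54.0°) + j·sin(-54.0°)) = 3.292 - j4.53 V
  V3 = 163·(cos(-45.0°) + j·sin(-45.0°)) = 115.3 - j115.3 V
  V4 = 12·(cos(0.0°) + j·sin(0.0°)) = 12 V
Step 2 — Sum components: V_total = 122 - j99.74 V.
Step 3 — Convert to polar: |V_total| = 157.6 V, ∠V_total = -39.3°.

V_total = 157.6∠-39.3° V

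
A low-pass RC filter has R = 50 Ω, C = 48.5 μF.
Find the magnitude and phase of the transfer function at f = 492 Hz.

Step 1 — Angular frequency: ω = 2π·492 = 3091 rad/s.
Step 2 — Transfer function: H(jω) = 1/(1 + jωRC).
Step 3 — Denominator: 1 + jωRC = 1 + j·3091·50·4.85e-05 = 1 + j7.496.
Step 4 — H = 0.01748 - j0.1311.
Step 5 — Magnitude: |H| = 0.1322 (-17.6 dB); phase: φ = -82.4°.

|H| = 0.1322 (-17.6 dB), φ = -82.4°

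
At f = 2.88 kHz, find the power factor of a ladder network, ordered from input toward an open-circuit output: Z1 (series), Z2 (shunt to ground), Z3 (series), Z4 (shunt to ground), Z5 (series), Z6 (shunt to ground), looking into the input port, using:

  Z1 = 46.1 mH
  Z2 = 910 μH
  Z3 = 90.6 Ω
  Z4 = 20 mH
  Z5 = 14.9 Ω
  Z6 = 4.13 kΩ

Step 1 — Angular frequency: ω = 2π·f = 2π·2880 = 1.81e+04 rad/s.
Step 2 — Component impedances:
  Z1: Z = jωL = j·1.81e+04·0.0461 = 0 + j834.2 Ω
  Z2: Z = jωL = j·1.81e+04·0.00091 = 0 + j16.47 Ω
  Z3: Z = R = 90.6 Ω
  Z4: Z = jωL = j·1.81e+04·0.02 = 0 + j361.9 Ω
  Z5: Z = R = 14.9 Ω
  Z6: Z = R = 4130 Ω
Step 3 — Ladder network (open output): work backward from the far end, alternating series and parallel combinations. Z_in = 0.212 + j850 Ω = 850∠90.0° Ω.
Step 4 — Power factor: PF = cos(φ) = Re(Z)/|Z| = 0.212/850 = 0.0002494.
Step 5 — Type: Im(Z) = 850 ⇒ lagging (phase φ = 90.0°).

PF = 0.0002494 (lagging, φ = 90.0°)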